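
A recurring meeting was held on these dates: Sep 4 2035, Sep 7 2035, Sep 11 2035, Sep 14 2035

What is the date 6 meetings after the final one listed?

Gaps: 3, 4, 3 days — not constant, but cyclic with period 2.
The events fall on every Tuesday and Friday.
The following Tuesday is Sep 18 2035.
Next Friday: Sep 21 2035.
Next Tuesday: Sep 25 2035.
Next Friday: Sep 28 2035.
The following Tuesday is Oct 2 2035.
Next Friday: Oct 5 2035.

Oct 5 2035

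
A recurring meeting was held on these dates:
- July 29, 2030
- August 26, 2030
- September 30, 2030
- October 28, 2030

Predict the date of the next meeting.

November 25, 2030

These are Mondays with 28, 35, 28-day gaps.
Each is the final Monday of its month — July 29, 2030 is past the 28th, so '4th Monday' doesn't fit.
Last Monday of November 2030: November 25, 2030.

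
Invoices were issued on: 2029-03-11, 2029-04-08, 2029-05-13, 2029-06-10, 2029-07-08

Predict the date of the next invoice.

All dates are Sundays, 28, 35, 28, 28 days apart.
Specifically, the 2nd Sunday of each month.
2nd Sunday of August 2029: 2029-08-12.

2029-08-12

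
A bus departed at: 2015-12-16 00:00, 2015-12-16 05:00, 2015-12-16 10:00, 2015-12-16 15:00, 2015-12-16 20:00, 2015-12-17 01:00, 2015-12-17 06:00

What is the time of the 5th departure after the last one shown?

The interval is a steady 5 hours (5, 5, 5, 5, 5, 5).
2015-12-17 06:00 + 5 h = 2015-12-17 11:00.
2015-12-17 11:00 + 5 h = 2015-12-17 16:00.
2015-12-17 16:00 + 5 h = 2015-12-17 21:00.
2015-12-17 21:00 + 5 h = 2015-12-18 02:00.
2015-12-18 02:00 + 5 h = 2015-12-18 07:00.

2015-12-18 07:00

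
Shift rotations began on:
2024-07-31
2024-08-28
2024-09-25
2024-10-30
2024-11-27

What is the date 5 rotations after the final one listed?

2025-04-30

All Wednesdays; the gaps (28, 28, 35, 28) vary with month length.
This is the last Wednesday of each month.
December 2024 ends with Wednesday 2024-12-25.
Last Wednesday of January 2025: 2025-01-29.
Last Wednesday of February 2025: 2025-02-26.
Last Wednesday of March 2025: 2025-03-26.
April 2025 ends with Wednesday 2025-04-30.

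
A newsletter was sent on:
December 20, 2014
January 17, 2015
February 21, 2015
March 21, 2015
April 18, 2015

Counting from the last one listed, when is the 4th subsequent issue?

These are Saturdays at 28- or 35-day spacing (28, 35, 28, 28).
The pattern: 3rd Saturday of the month.
May 2015 — 3rd Saturday is May 16, 2015.
June 2015 — 3rd Saturday is June 20, 2015.
July 2015 — 3rd Saturday is July 18, 2015.
August 2015 — 3rd Saturday is August 15, 2015.

August 15, 2015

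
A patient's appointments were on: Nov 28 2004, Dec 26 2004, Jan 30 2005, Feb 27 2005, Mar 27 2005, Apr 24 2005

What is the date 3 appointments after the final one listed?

These are Sundays with 28, 35, 28, 28, 28-day gaps.
Each is the final Sunday of its month — Jan 30 2005 is past the 28th, so '4th Sunday' doesn't fit.
May 2005 ends with Sunday May 29 2005.
June 2005 ends with Sunday Jun 26 2005.
Last Sunday of July 2005: Jul 31 2005.

Jul 31 2005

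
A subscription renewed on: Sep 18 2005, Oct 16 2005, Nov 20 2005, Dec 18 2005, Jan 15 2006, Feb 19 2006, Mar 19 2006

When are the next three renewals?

Gaps: 28, 35, 28, 28, 35, 28 days — a mix of 28 and 35. Every date is a Sunday.
Each is the 3rd Sunday of its month.
3rd Sunday of April 2006: Apr 16 2006.
May 2006 — 3rd Sunday is May 21 2006.
3rd Sunday of June 2006: Jun 18 2006.

Apr 16 2006, May 21 2006, Jun 18 2006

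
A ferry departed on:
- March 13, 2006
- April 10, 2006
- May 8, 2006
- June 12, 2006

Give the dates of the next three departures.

July 10, 2006; August 14, 2006; September 11, 2006

Gaps: 28, 28, 35 days — a mix of 28 and 35. Every date is a Monday.
Each is the 2nd Monday of its month.
July 2006 — 2nd Monday is July 10, 2006.
August 2006 — 2nd Monday is August 14, 2006.
2nd Monday of September 2006: September 11, 2006.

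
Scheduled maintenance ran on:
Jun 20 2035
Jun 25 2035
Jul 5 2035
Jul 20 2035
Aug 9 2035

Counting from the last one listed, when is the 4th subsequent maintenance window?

The spacing grows by 5 each time: 5, 10, 15, 20 days.
Next gap: 25 days. Aug 9 2035 + 25 days = Sep 3 2035.
Next gap: 30 days. Sep 3 2035 + 30 days = Oct 3 2035.
Next gap: 35 days. Oct 3 2035 + 35 days = Nov 7 2035.
Next gap: 40 days. Nov 7 2035 + 40 days = Dec 17 2035.

Dec 17 2035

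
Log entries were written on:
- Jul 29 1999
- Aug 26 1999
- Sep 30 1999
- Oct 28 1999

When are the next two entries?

Nov 25 1999, Dec 30 1999

These are Thursdays with 28, 35, 28-day gaps.
Each is the final Thursday of its month — Jul 29 1999 is past the 28th, so '4th Thursday' doesn't fit.
Last Thursday of November 1999: Nov 25 1999.
Last Thursday of December 1999: Dec 30 1999.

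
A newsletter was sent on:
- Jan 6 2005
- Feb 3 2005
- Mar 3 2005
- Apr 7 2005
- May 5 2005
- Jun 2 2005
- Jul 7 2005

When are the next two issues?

All dates are Thursdays, 28, 28, 35, 28, 28, 35 days apart.
Specifically, the 1st Thursday of each month.
August 2005 — 1st Thursday is Aug 4 2005.
September 2005 — 1st Thursday is Sep 1 2005.

Aug 4 2005, Sep 1 2005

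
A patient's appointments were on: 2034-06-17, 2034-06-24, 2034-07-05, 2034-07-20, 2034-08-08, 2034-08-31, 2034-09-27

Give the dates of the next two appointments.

The spacing grows by 4 each time: 7, 11, 15, 19, 23, 27 days.
Next gap: 31 days. 2034-09-27 + 31 days = 2034-10-28.
Next gap: 35 days. 2034-10-28 + 35 days = 2034-12-02.

2034-10-28, 2034-12-02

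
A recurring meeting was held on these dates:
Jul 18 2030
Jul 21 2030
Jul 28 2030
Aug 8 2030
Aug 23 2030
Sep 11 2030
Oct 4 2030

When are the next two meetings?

The spacing grows by 4 each time: 3, 7, 11, 15, 19, 23 days.
Next gap: 27 days. Oct 4 2030 + 27 days = Oct 31 2030.
Next gap: 31 days. Oct 31 2030 + 31 days = Dec 1 2030.

Oct 31 2030, Dec 1 2030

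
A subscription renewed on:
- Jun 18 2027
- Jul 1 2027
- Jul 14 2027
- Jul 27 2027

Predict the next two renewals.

Aug 9 2027, Aug 22 2027

Every event comes 13 days after the last (13, 13, 13).
Jul 27 2027 + 13 days = Aug 9 2027.
Aug 9 2027 + 13 days = Aug 22 2027.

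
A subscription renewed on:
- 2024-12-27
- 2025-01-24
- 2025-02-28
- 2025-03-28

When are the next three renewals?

These are Fridays at 28- or 35-day spacing (28, 35, 28).
The pattern: 4th Friday of the month.
4th Friday of April 2025: 2025-04-25.
4th Friday of May 2025: 2025-05-23.
4th Friday of June 2025: 2025-06-27.

2025-04-25, 2025-05-23, 2025-06-27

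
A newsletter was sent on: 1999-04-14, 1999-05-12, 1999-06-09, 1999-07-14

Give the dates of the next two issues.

Gaps: 28, 28, 35 days — a mix of 28 and 35. Every date is a Wednesday.
Each is the 2nd Wednesday of its month.
2nd Wednesday of August 1999: 1999-08-11.
2nd Wednesday of September 1999: 1999-09-08.

1999-08-11, 1999-09-08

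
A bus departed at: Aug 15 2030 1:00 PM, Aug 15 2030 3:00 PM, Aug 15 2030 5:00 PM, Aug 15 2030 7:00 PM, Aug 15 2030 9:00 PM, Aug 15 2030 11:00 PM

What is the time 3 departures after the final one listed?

Aug 16 2030 5:00 AM

Spacing: 2, 2, 2, 2, 2 h — constant 2 h.
Aug 15 2030 11:00 PM + 2 h = Aug 16 2030 1:00 AM.
Aug 16 2030 1:00 AM + 2 h = Aug 16 2030 3:00 AM.
Aug 16 2030 3:00 AM + 2 h = Aug 16 2030 5:00 AM.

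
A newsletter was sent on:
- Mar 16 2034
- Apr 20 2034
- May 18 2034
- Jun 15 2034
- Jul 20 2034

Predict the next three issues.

Aug 17 2034, Sep 21 2034, Oct 19 2034

These are Thursdays at 28- or 35-day spacing (35, 28, 28, 35).
The pattern: 3rd Thursday of the month.
3rd Thursday of August 2034: Aug 17 2034.
September 2034 — 3rd Thursday is Sep 21 2034.
3rd Thursday of October 2034: Oct 19 2034.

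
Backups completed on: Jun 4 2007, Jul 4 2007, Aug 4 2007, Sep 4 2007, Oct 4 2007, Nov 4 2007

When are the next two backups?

Each date is the 4th; the gaps (30, 31, 31, 30, 31) track the month lengths.
The rule is the 4th of each month.
December 2007: Dec 4 2007.
Next: January 2008 → Jan 4 2008.

Dec 4 2007, Jan 4 2008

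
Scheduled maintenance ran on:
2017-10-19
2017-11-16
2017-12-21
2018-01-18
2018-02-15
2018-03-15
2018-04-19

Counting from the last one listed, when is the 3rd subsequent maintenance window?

2018-07-19

All dates are Thursdays, 28, 35, 28, 28, 28, 35 days apart.
Specifically, the 3rd Thursday of each month.
3rd Thursday of May 2018: 2018-05-17.
June 2018 — 3rd Thursday is 2018-06-21.
3rd Thursday of July 2018: 2018-07-19.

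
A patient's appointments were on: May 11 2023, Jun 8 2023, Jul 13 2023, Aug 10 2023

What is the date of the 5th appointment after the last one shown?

Gaps: 28, 35, 28 days — a mix of 28 and 35. Every date is a Thursday.
Each is the 2nd Thursday of its month.
September 2023 — 2nd Thursday is Sep 14 2023.
2nd Thursday of October 2023: Oct 12 2023.
2nd Thursday of November 2023: Nov 9 2023.
2nd Thursday of December 2023: Dec 14 2023.
2nd Thursday of January 2024: Jan 11 2024.

Jan 11 2024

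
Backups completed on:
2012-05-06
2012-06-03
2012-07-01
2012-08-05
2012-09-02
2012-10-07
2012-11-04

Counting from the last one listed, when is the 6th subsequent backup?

These are Sundays at 28- or 35-day spacing (28, 28, 35, 28, 35, 28).
The pattern: 1st Sunday of the month.
1st Sunday of December 2012: 2012-12-02.
January 2013 — 1st Sunday is 2013-01-06.
1st Sunday of February 2013: 2013-02-03.
March 2013 — 1st Sunday is 2013-03-03.
April 2013 — 1st Sunday is 2013-04-07.
May 2013 — 1st Sunday is 2013-05-05.

2013-05-05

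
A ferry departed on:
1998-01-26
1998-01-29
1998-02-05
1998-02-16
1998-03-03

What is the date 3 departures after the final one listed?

The spacing grows by 4 each time: 3, 7, 11, 15 days.
Next gap: 19 days. 1998-03-03 + 19 days = 1998-03-22.
Next gap: 23 days. 1998-03-22 + 23 days = 1998-04-14.
Next gap: 27 days. 1998-04-14 + 27 days = 1998-05-11.

1998-05-11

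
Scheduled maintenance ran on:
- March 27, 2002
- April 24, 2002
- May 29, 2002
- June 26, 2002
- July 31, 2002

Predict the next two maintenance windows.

August 28, 2002; September 25, 2002

These are Wednesdays with 28, 35, 28, 35-day gaps.
Each is the final Wednesday of its month — May 29, 2002 is past the 28th, so '4th Wednesday' doesn't fit.
Last Wednesday of August 2002: August 28, 2002.
September 2002 ends with Wednesday September 25, 2002.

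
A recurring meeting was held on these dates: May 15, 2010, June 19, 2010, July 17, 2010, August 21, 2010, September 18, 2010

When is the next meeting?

October 16, 2010

These are Saturdays at 28- or 35-day spacing (35, 28, 35, 28).
The pattern: 3rd Saturday of the month.
3rd Saturday of October 2010: October 16, 2010.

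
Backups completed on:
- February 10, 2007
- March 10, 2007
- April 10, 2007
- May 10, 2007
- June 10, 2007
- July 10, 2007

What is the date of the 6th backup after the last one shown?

January 10, 2008

The day-of-month is always 10 (28, 31, 30, 31, 30 days between events).
So this recurs on the 10th of each month.
Next: August 2007 → August 10, 2007.
Next: September 2007 → September 10, 2007.
Next: October 2007 → October 10, 2007.
November 2007: November 10, 2007.
December 2007: December 10, 2007.
Next: January 2008 → January 10, 2008.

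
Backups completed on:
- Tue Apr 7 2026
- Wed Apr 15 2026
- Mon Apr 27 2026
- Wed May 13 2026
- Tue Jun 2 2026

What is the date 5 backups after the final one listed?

The spacing grows by 4 each time: 8, 12, 16, 20 days.
Next gap: 24 days. Tue Jun 2 2026 + 24 days = Fri Jun 26 2026.
Next gap: 28 days. Fri Jun 26 2026 + 28 days = Fri Jul 24 2026.
Next gap: 32 days. Fri Jul 24 2026 + 32 days = Tue Aug 25 2026.
Next gap: 36 days. Tue Aug 25 2026 + 36 days = Wed Sep 30 2026.
Next gap: 40 days. Wed Sep 30 2026 + 40 days = Mon Nov 9 2026.

Mon Nov 9 2026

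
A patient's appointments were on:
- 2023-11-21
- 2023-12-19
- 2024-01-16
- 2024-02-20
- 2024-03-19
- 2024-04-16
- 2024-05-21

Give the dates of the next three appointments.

2024-06-18, 2024-07-16, 2024-08-20

These are Tuesdays at 28- or 35-day spacing (28, 28, 35, 28, 28, 35).
The pattern: 3rd Tuesday of the month.
3rd Tuesday of June 2024: 2024-06-18.
3rd Tuesday of July 2024: 2024-07-16.
3rd Tuesday of August 2024: 2024-08-20.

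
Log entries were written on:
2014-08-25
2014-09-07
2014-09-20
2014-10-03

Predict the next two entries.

2014-10-16, 2014-10-29

The spacing is 13, 13, 13 days — always 13 days.
2014-10-03 + 13 days = 2014-10-16.
2014-10-16 + 13 days = 2014-10-29.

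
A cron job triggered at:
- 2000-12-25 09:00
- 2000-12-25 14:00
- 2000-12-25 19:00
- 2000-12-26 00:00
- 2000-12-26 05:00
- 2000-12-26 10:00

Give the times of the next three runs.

Gaps: 5, 5, 5, 5, 5 hours — each event is 5 hours after the previous one.
2000-12-26 10:00 + 5 h = 2000-12-26 15:00.
2000-12-26 15:00 + 5 h = 2000-12-26 20:00.
2000-12-26 20:00 + 5 h = 2000-12-27 01:00.

2000-12-26 15:00, 2000-12-26 20:00, 2000-12-27 01:00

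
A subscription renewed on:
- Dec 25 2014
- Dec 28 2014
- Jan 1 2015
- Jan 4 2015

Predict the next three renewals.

Every event lands on a Thursday or Sunday (gaps cycle 3, 4, 3).
So the schedule is: every Thursday and Sunday.
Next Thursday: Jan 8 2015.
The following Sunday is Jan 11 2015.
The following Thursday is Jan 15 2015.

Jan 8 2015, Jan 11 2015, Jan 15 2015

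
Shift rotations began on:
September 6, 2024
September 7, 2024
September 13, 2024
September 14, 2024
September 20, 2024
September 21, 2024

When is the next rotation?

The gap pattern 1, 6, 1, 6, 1 repeats every 2 events.
These are the Fridays and Saturdays of each week.
The following Friday is September 27, 2024.

September 27, 2024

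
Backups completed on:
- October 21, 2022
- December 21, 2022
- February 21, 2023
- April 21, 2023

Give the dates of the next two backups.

Gaps: 61, 62, 59 days — not constant. Every event is on the 21st of the month.
Pattern: the 21st of every 2 months.
June 2023: June 21, 2023.
August 2023: August 21, 2023.

June 21, 2023; August 21, 2023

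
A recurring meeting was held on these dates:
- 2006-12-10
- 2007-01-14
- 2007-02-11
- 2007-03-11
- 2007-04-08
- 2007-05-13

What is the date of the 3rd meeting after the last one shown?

These are Sundays at 28- or 35-day spacing (35, 28, 28, 28, 35).
The pattern: 2nd Sunday of the month.
June 2007 — 2nd Sunday is 2007-06-10.
2nd Sunday of July 2007: 2007-07-08.
2nd Sunday of August 2007: 2007-08-12.

2007-08-12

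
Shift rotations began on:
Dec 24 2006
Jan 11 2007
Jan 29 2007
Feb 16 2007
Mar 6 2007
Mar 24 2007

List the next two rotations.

Apr 11 2007, Apr 29 2007

Every event comes 18 days after the last (18, 18, 18, 18, 18).
Mar 24 2007 + 18 days = Apr 11 2007.
Apr 11 2007 + 18 days = Apr 29 2007.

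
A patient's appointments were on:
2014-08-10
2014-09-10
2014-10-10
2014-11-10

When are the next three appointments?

Gaps: 31, 30, 31 days — not constant. Every event is on the 10th of the month.
Pattern: the 10th of each month.
December 2014: 2014-12-10.
January 2015: 2015-01-10.
Next: February 2015 → 2015-02-10.

2014-12-10, 2015-01-10, 2015-02-10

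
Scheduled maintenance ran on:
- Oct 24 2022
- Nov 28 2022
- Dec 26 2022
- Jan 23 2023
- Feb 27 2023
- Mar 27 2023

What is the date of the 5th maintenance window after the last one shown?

These are Mondays at 28- or 35-day spacing (35, 28, 28, 35, 28).
The pattern: 4th Monday of the month.
April 2023 — 4th Monday is Apr 24 2023.
May 2023 — 4th Monday is May 22 2023.
June 2023 — 4th Monday is Jun 26 2023.
4th Monday of July 2023: Jul 24 2023.
August 2023 — 4th Monday is Aug 28 2023.

Aug 28 2023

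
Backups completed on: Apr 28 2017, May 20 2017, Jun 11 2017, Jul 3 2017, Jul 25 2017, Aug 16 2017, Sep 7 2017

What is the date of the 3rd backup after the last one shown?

Nov 12 2017

Gaps between consecutive events: 22, 22, 22, 22, 22, 22 days — a constant 22-day interval.
Sep 7 2017 + 22 days = Sep 29 2017.
Sep 29 2017 + 22 days = Oct 21 2017.
Oct 21 2017 + 22 days = Nov 12 2017.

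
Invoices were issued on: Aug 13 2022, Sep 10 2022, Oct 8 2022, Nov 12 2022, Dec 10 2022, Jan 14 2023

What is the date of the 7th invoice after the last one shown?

Aug 12 2023

These are Saturdays at 28- or 35-day spacing (28, 28, 35, 28, 35).
The pattern: 2nd Saturday of the month.
February 2023 — 2nd Saturday is Feb 11 2023.
2nd Saturday of March 2023: Mar 11 2023.
April 2023 — 2nd Saturday is Apr 8 2023.
2nd Saturday of May 2023: May 13 2023.
2nd Saturday of June 2023: Jun 10 2023.
2nd Saturday of July 2023: Jul 8 2023.
2nd Saturday of August 2023: Aug 12 2023.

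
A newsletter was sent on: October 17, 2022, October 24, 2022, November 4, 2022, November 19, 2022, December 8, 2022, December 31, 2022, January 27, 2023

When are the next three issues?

February 27, 2023; April 3, 2023; May 12, 2023

Gaps: 7, 11, 15, 19, 23, 27 days — each gap is 4 larger than the previous one.
Next gap: 31 days. January 27, 2023 + 31 days = February 27, 2023.
Next gap: 35 days. February 27, 2023 + 35 days = April 3, 2023.
Next gap: 39 days. April 3, 2023 + 39 days = May 12, 2023.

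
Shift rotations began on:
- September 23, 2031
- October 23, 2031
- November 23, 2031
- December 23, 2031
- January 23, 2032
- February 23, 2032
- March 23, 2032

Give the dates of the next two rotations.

The day-of-month is always 23 (30, 31, 30, 31, 31, 29 days between events).
So this recurs on the 23rd of each month.
Next: April 2032 → April 23, 2032.
May 2032: May 23, 2032.

April 23, 2032; May 23, 2032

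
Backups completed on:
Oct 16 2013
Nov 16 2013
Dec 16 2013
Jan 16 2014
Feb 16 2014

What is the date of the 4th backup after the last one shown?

Jun 16 2014

Gaps: 31, 30, 31, 31 days — not constant. Every event is on the 16th of the month.
Pattern: the 16th of each month.
Next: March 2014 → Mar 16 2014.
April 2014: Apr 16 2014.
Next: May 2014 → May 16 2014.
Next: June 2014 → Jun 16 2014.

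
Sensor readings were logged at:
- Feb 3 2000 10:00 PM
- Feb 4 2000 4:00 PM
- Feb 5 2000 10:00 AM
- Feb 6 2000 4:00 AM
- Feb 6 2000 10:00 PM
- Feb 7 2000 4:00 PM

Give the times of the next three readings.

Gaps: 18, 18, 18, 18, 18 hours — each event is 18 hours after the previous one.
Feb 7 2000 4:00 PM + 18 h = Feb 8 2000 10:00 AM.
Feb 8 2000 10:00 AM + 18 h = Feb 9 2000 4:00 AM.
Feb 9 2000 4:00 AM + 18 h = Feb 9 2000 10:00 PM.

Feb 8 2000 10:00 AM, Feb 9 2000 4:00 AM, Feb 9 2000 10:00 PM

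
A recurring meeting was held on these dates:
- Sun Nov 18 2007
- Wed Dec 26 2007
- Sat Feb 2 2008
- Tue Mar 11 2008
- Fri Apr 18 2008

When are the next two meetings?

Gaps between consecutive events: 38, 38, 38, 38 days — a constant 38-day interval.
Fri Apr 18 2008 + 38 days = Mon May 26 2008.
Mon May 26 2008 + 38 days = Thu Jul 3 2008.

Mon May 26 2008, Thu Jul 3 2008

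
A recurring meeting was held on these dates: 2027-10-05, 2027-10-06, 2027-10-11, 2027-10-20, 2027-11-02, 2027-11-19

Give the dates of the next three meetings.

Intervals are 1, 5, 9, 13, 17 days — an arithmetic progression with common difference 4.
Next gap: 21 days. 2027-11-19 + 21 days = 2027-12-10.
Next gap: 25 days. 2027-12-10 + 25 days = 2028-01-04.
Next gap: 29 days. 2028-01-04 + 29 days = 2028-02-02.

2027-12-10, 2028-01-04, 2028-02-02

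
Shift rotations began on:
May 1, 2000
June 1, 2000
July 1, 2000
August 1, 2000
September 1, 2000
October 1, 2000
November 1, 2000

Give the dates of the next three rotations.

December 1, 2000; January 1, 2001; February 1, 2001

Gaps: 31, 30, 31, 31, 30, 31 days — not constant. Every event is on the 1st of the month.
Pattern: the 1st of each month.
Next: December 2000 → December 1, 2000.
Next: January 2001 → January 1, 2001.
February 2001: February 1, 2001.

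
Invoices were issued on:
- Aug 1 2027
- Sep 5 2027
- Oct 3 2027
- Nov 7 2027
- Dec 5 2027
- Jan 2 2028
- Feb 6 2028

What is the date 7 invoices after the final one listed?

Sep 3 2028

All dates are Sundays, 35, 28, 35, 28, 28, 35 days apart.
Specifically, the 1st Sunday of each month.
1st Sunday of March 2028: Mar 5 2028.
April 2028 — 1st Sunday is Apr 2 2028.
1st Sunday of May 2028: May 7 2028.
June 2028 — 1st Sunday is Jun 4 2028.
July 2028 — 1st Sunday is Jul 2 2028.
1st Sunday of August 2028: Aug 6 2028.
September 2028 — 1st Sunday is Sep 3 2028.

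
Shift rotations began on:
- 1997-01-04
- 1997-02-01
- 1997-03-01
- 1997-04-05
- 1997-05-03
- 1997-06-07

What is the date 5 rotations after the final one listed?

1997-11-01

Gaps: 28, 28, 35, 28, 35 days — a mix of 28 and 35. Every date is a Saturday.
Each is the 1st Saturday of its month.
1st Saturday of July 1997: 1997-07-05.
1st Saturday of August 1997: 1997-08-02.
1st Saturday of September 1997: 1997-09-06.
1st Saturday of October 1997: 1997-10-04.
1st Saturday of November 1997: 1997-11-01.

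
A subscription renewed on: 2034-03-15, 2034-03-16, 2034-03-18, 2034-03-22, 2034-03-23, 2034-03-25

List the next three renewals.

2034-03-29, 2034-03-30, 2034-04-01

Every event lands on a Wednesday or Thursday or Saturday (gaps cycle 1, 2, 4, 1, 2).
So the schedule is: every Wednesday, Thursday and Saturday.
Next Wednesday: 2034-03-29.
The following Thursday is 2034-03-30.
The following Saturday is 2034-04-01.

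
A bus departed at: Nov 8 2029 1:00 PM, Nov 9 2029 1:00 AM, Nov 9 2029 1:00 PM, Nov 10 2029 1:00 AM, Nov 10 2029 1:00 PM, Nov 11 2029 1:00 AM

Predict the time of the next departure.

Nov 11 2029 1:00 PM

Gaps: 12, 12, 12, 12, 12 hours — each event is 12 hours after the previous one.
Nov 11 2029 1:00 AM + 12 h = Nov 11 2029 1:00 PM.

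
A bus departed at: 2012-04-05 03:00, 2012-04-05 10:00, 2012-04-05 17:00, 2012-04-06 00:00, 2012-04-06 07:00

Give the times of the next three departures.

2012-04-06 14:00, 2012-04-06 21:00, 2012-04-07 04:00

The interval is a steady 7 hours (7, 7, 7, 7).
2012-04-06 07:00 + 7 h = 2012-04-06 14:00.
2012-04-06 14:00 + 7 h = 2012-04-06 21:00.
2012-04-06 21:00 + 7 h = 2012-04-07 04:00.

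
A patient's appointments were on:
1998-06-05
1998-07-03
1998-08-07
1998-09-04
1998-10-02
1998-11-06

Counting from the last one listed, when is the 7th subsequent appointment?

All dates are Fridays, 28, 35, 28, 28, 35 days apart.
Specifically, the 1st Friday of each month.
1st Friday of December 1998: 1998-12-04.
1st Friday of January 1999: 1999-01-01.
1st Friday of February 1999: 1999-02-05.
1st Friday of March 1999: 1999-03-05.
April 1999 — 1st Friday is 1999-04-02.
May 1999 — 1st Friday is 1999-05-07.
1st Friday of June 1999: 1999-06-04.

1999-06-04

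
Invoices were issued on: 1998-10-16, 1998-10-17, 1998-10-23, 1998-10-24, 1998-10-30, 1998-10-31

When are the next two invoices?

1998-11-06, 1998-11-07

Gaps: 1, 6, 1, 6, 1 days — not constant, but cyclic with period 2.
The events fall on every Friday and Saturday.
The following Friday is 1998-11-06.
Next Saturday: 1998-11-07.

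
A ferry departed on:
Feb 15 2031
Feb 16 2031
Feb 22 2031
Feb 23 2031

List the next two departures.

The gap pattern 1, 6, 1 repeats every 2 events.
These are the Saturdays and Sundays of each week.
The following Saturday is Mar 1 2031.
The following Sunday is Mar 2 2031.

Mar 1 2031, Mar 2 2031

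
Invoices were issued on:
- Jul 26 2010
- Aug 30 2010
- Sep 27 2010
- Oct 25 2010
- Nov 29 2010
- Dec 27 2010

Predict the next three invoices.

All Mondays; the gaps (35, 28, 28, 35, 28) vary with month length.
This is the last Monday of each month.
January 2011 ends with Monday Jan 31 2011.
February 2011 ends with Monday Feb 28 2011.
March 2011 ends with Monday Mar 28 2011.

Jan 31 2011, Feb 28 2011, Mar 28 2011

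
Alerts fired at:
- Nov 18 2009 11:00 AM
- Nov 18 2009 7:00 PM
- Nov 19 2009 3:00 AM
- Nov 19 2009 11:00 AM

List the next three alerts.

Gaps: 8, 8, 8 hours — each event is 8 hours after the previous one.
Nov 19 2009 11:00 AM + 8 h = Nov 19 2009 7:00 PM.
Nov 19 2009 7:00 PM + 8 h = Nov 20 2009 3:00 AM.
Nov 20 2009 3:00 AM + 8 h = Nov 20 2009 11:00 AM.

Nov 19 2009 7:00 PM, Nov 20 2009 3:00 AM, Nov 20 2009 11:00 AM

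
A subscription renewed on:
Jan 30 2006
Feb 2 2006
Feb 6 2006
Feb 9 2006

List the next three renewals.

Every event lands on a Monday or Thursday (gaps cycle 3, 4, 3).
So the schedule is: every Monday and Thursday.
The following Monday is Feb 13 2006.
Next Thursday: Feb 16 2006.
The following Monday is Feb 20 2006.

Feb 13 2006, Feb 16 2006, Feb 20 2006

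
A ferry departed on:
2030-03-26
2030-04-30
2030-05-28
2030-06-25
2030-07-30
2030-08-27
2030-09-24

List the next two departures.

2030-10-29, 2030-11-26

Every date is a Tuesday; gaps 35, 28, 28, 35, 28, 28 days.
Each is the last Tuesday of its month (at least one falls on the 29th or later, ruling out '4th Tuesday').
October 2030 ends with Tuesday 2030-10-29.
November 2030 ends with Tuesday 2030-11-26.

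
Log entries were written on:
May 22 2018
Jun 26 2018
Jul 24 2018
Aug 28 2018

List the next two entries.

Gaps: 35, 28, 35 days — a mix of 28 and 35. Every date is a Tuesday.
Each is the 4th Tuesday of its month.
September 2018 — 4th Tuesday is Sep 25 2018.
October 2018 — 4th Tuesday is Oct 23 2018.

Sep 25 2018, Oct 23 2018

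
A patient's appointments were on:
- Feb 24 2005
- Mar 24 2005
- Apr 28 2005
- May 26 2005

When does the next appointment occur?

These are Thursdays at 28- or 35-day spacing (28, 35, 28).
The pattern: 4th Thursday of the month.
June 2005 — 4th Thursday is Jun 23 2005.

Jun 23 2005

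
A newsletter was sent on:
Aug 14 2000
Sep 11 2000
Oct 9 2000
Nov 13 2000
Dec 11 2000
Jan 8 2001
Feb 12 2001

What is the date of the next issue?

Mar 12 2001

These are Mondays at 28- or 35-day spacing (28, 28, 35, 28, 28, 35).
The pattern: 2nd Monday of the month.
2nd Monday of March 2001: Mar 12 2001.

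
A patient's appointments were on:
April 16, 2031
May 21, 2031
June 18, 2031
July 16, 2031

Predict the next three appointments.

August 20, 2031; September 17, 2031; October 15, 2031

All dates are Wednesdays, 35, 28, 28 days apart.
Specifically, the 3rd Wednesday of each month.
3rd Wednesday of August 2031: August 20, 2031.
September 2031 — 3rd Wednesday is September 17, 2031.
October 2031 — 3rd Wednesday is October 15, 2031.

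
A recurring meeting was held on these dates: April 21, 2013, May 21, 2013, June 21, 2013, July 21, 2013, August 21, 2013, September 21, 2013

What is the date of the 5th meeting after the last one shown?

February 21, 2014

Gaps: 30, 31, 30, 31, 31 days — not constant. Every event is on the 21st of the month.
Pattern: the 21st of each month.
October 2013: October 21, 2013.
November 2013: November 21, 2013.
December 2013: December 21, 2013.
Next: January 2014 → January 21, 2014.
February 2014: February 21, 2014.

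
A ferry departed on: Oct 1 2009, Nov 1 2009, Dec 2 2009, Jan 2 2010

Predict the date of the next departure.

Feb 2 2010

Gaps between consecutive events: 31, 31, 31 days — a constant 31-day interval.
Jan 2 2010 + 31 days = Feb 2 2010.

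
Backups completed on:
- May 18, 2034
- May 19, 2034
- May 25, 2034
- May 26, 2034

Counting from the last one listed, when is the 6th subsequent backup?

Gaps: 1, 6, 1 days — not constant, but cyclic with period 2.
The events fall on every Thursday and Friday.
Next Thursday: June 1, 2034.
Next Friday: June 2, 2034.
Next Thursday: June 8, 2034.
The following Friday is June 9, 2034.
The following Thursday is June 15, 2034.
Next Friday: June 16, 2034.

June 16, 2034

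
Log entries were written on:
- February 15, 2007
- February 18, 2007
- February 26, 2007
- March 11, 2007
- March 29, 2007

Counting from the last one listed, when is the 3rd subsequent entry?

Intervals are 3, 8, 13, 18 days — an arithmetic progression with common difference 5.
Next gap: 23 days. March 29, 2007 + 23 days = April 21, 2007.
Next gap: 28 days. April 21, 2007 + 28 days = May 19, 2007.
Next gap: 33 days. May 19, 2007 + 33 days = June 21, 2007.

June 21, 2007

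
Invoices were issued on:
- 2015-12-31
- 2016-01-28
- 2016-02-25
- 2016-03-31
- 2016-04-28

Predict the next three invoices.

2016-05-26, 2016-06-30, 2016-07-28

All Thursdays; the gaps (28, 28, 35, 28) vary with month length.
This is the last Thursday of each month.
Last Thursday of May 2016: 2016-05-26.
Last Thursday of June 2016: 2016-06-30.
July 2016 ends with Thursday 2016-07-28.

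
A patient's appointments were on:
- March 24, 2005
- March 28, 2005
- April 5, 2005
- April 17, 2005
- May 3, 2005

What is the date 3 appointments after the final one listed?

Intervals are 4, 8, 12, 16 days — an arithmetic progression with common difference 4.
Next gap: 20 days. May 3, 2005 + 20 days = May 23, 2005.
Next gap: 24 days. May 23, 2005 + 24 days = June 16, 2005.
Next gap: 28 days. June 16, 2005 + 28 days = July 14, 2005.

July 14, 2005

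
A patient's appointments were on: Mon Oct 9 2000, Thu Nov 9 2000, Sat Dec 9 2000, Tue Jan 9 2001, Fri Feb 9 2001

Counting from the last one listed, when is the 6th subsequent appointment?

Thu Aug 9 2001

Each date is the 9th; the gaps (31, 30, 31, 31) track the month lengths.
The rule is the 9th of each month.
March 2001: Fri Mar 9 2001.
Next: April 2001 → Mon Apr 9 2001.
Next: May 2001 → Wed May 9 2001.
Next: June 2001 → Sat Jun 9 2001.
Next: July 2001 → Mon Jul 9 2001.
Next: August 2001 → Thu Aug 9 2001.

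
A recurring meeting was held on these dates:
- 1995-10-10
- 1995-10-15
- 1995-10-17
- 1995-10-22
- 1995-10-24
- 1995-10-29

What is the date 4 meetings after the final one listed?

1995-11-12

Every event lands on a Tuesday or Sunday (gaps cycle 5, 2, 5, 2, 5).
So the schedule is: every Tuesday and Sunday.
Next Tuesday: 1995-10-31.
Next Sunday: 1995-11-05.
The following Tuesday is 1995-11-07.
Next Sunday: 1995-11-12.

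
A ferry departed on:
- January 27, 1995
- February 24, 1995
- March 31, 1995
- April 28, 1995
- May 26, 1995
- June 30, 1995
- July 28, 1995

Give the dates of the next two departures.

Every date is a Friday; gaps 28, 35, 28, 28, 35, 28 days.
Each is the last Friday of its month (at least one falls on the 29th or later, ruling out '4th Friday').
August 1995 ends with Friday August 25, 1995.
September 1995 ends with Friday September 29, 1995.

August 25, 1995; September 29, 1995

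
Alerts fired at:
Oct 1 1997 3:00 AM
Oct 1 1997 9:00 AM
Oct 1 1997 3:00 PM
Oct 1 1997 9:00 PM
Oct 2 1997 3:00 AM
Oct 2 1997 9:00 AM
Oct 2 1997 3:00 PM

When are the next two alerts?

The interval is a steady 6 hours (6, 6, 6, 6, 6, 6).
Oct 2 1997 3:00 PM + 6 h = Oct 2 1997 9:00 PM.
Oct 2 1997 9:00 PM + 6 h = Oct 3 1997 3:00 AM.

Oct 2 1997 9:00 PM, Oct 3 1997 3:00 AM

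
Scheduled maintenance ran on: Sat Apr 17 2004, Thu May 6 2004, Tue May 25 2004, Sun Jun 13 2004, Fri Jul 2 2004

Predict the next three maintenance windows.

Wed Jul 21 2004, Mon Aug 9 2004, Sat Aug 28 2004

Every event comes 19 days after the last (19, 19, 19, 19).
Fri Jul 2 2004 + 19 days = Wed Jul 21 2004.
Wed Jul 21 2004 + 19 days = Mon Aug 9 2004.
Mon Aug 9 2004 + 19 days = Sat Aug 28 2004.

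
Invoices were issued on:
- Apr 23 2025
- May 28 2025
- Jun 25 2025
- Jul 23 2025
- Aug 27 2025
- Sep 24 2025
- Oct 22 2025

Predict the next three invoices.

All dates are Wednesdays, 35, 28, 28, 35, 28, 28 days apart.
Specifically, the 4th Wednesday of each month.
November 2025 — 4th Wednesday is Nov 26 2025.
4th Wednesday of December 2025: Dec 24 2025.
January 2026 — 4th Wednesday is Jan 28 2026.

Nov 26 2025, Dec 24 2025, Jan 28 2026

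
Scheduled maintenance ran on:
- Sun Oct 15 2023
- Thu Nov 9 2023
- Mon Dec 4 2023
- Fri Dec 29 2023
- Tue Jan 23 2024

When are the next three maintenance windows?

Sat Feb 17 2024, Wed Mar 13 2024, Sun Apr 7 2024

Gaps between consecutive events: 25, 25, 25, 25 days — a constant 25-day interval.
Tue Jan 23 2024 + 25 days = Sat Feb 17 2024.
Sat Feb 17 2024 + 25 days = Wed Mar 13 2024.
Wed Mar 13 2024 + 25 days = Sun Apr 7 2024.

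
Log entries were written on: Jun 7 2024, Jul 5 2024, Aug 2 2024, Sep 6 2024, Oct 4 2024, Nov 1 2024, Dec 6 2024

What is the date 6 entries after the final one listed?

All dates are Fridays, 28, 28, 35, 28, 28, 35 days apart.
Specifically, the 1st Friday of each month.
1st Friday of January 2025: Jan 3 2025.
February 2025 — 1st Friday is Feb 7 2025.
March 2025 — 1st Friday is Mar 7 2025.
1st Friday of April 2025: Apr 4 2025.
1st Friday of May 2025: May 2 2025.
June 2025 — 1st Friday is Jun 6 2025.

Jun 6 2025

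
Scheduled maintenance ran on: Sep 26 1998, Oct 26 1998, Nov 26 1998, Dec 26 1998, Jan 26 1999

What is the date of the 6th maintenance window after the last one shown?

Jul 26 1999

The day-of-month is always 26 (30, 31, 30, 31 days between events).
So this recurs on the 26th of each month.
February 1999: Feb 26 1999.
March 1999: Mar 26 1999.
April 1999: Apr 26 1999.
May 1999: May 26 1999.
June 1999: Jun 26 1999.
July 1999: Jul 26 1999.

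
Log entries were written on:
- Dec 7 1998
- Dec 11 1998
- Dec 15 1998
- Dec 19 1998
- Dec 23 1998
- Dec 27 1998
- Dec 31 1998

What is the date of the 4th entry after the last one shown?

Gaps between consecutive events: 4, 4, 4, 4, 4, 4 days — a constant 4-day interval.
Dec 31 1998 + 4 days = Jan 4 1999.
Jan 4 1999 + 4 days = Jan 8 1999.
Jan 8 1999 + 4 days = Jan 12 1999.
Jan 12 1999 + 4 days = Jan 16 1999.

Jan 16 1999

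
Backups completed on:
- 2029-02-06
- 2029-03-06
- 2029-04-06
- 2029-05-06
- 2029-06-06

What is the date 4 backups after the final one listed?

2029-10-06

The day-of-month is always 6 (28, 31, 30, 31 days between events).
So this recurs on the 6th of each month.
Next: July 2029 → 2029-07-06.
Next: August 2029 → 2029-08-06.
September 2029: 2029-09-06.
October 2029: 2029-10-06.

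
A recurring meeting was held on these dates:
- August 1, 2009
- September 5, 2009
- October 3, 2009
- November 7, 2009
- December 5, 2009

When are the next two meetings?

January 2, 2010; February 6, 2010

These are Saturdays at 28- or 35-day spacing (35, 28, 35, 28).
The pattern: 1st Saturday of the month.
1st Saturday of January 2010: January 2, 2010.
1st Saturday of February 2010: February 6, 2010.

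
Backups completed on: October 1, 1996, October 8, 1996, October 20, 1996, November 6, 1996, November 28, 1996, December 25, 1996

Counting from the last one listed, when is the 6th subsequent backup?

The spacing grows by 5 each time: 7, 12, 17, 22, 27 days.
Next gap: 32 days. December 25, 1996 + 32 days = January 26, 1997.
Next gap: 37 days. January 26, 1997 + 37 days = March 4, 1997.
Next gap: 42 days. March 4, 1997 + 42 days = April 15, 1997.
Next gap: 47 days. April 15, 1997 + 47 days = June 1, 1997.
Next gap: 52 days. June 1, 1997 + 52 days = July 23, 1997.
Next gap: 57 days. July 23, 1997 + 57 days = September 18, 1997.

September 18, 1997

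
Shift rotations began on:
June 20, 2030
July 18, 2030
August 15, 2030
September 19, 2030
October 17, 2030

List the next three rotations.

November 21, 2030; December 19, 2030; January 16, 2031

All dates are Thursdays, 28, 28, 35, 28 days apart.
Specifically, the 3rd Thursday of each month.
November 2030 — 3rd Thursday is November 21, 2030.
3rd Thursday of December 2030: December 19, 2030.
3rd Thursday of January 2031: January 16, 2031.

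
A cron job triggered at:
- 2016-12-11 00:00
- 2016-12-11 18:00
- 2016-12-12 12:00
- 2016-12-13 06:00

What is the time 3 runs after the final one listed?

The interval is a steady 18 hours (18, 18, 18).
2016-12-13 06:00 + 18 h = 2016-12-14 00:00.
2016-12-14 00:00 + 18 h = 2016-12-14 18:00.
2016-12-14 18:00 + 18 h = 2016-12-15 12:00.

2016-12-15 12:00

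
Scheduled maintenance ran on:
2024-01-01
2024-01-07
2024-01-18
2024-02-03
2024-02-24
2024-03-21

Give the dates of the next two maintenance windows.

Gaps: 6, 11, 16, 21, 26 days — each gap is 5 larger than the previous one.
Next gap: 31 days. 2024-03-21 + 31 days = 2024-04-21.
Next gap: 36 days. 2024-04-21 + 36 days = 2024-05-27.

2024-04-21, 2024-05-27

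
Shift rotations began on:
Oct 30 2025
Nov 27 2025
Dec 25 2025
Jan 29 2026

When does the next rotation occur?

These are Thursdays with 28, 28, 35-day gaps.
Each is the final Thursday of its month — Oct 30 2025 is past the 28th, so '4th Thursday' doesn't fit.
Last Thursday of February 2026: Feb 26 2026.

Feb 26 2026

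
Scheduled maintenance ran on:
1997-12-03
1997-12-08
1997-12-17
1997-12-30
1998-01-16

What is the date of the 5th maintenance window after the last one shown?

1998-06-10

The spacing grows by 4 each time: 5, 9, 13, 17 days.
Next gap: 21 days. 1998-01-16 + 21 days = 1998-02-06.
Next gap: 25 days. 1998-02-06 + 25 days = 1998-03-03.
Next gap: 29 days. 1998-03-03 + 29 days = 1998-04-01.
Next gap: 33 days. 1998-04-01 + 33 days = 1998-05-04.
Next gap: 37 days. 1998-05-04 + 37 days = 1998-06-10.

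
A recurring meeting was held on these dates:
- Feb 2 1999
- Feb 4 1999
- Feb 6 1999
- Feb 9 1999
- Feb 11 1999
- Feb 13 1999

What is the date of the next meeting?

Feb 16 1999

The gap pattern 2, 2, 3, 2, 2 repeats every 3 events.
These are the Tuesdays, Thursdays and Saturdays of each week.
Next Tuesday: Feb 16 1999.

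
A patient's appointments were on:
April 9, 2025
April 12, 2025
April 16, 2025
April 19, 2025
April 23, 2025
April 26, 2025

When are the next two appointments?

April 30, 2025; May 3, 2025

Gaps: 3, 4, 3, 4, 3 days — not constant, but cyclic with period 2.
The events fall on every Wednesday and Saturday.
Next Wednesday: April 30, 2025.
The following Saturday is May 3, 2025.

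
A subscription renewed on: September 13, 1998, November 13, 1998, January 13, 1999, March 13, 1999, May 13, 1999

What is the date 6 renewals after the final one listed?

May 13, 2000

The day-of-month is always 13 (61, 61, 59, 61 days between events).
So this recurs on the 13th of every 2 months.
July 1999: July 13, 1999.
Next: September 1999 → September 13, 1999.
Next: November 1999 → November 13, 1999.
January 2000: January 13, 2000.
Next: March 2000 → March 13, 2000.
Next: May 2000 → May 13, 2000.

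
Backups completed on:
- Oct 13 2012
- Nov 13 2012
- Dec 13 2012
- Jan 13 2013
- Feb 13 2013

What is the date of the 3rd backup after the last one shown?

Each date is the 13th; the gaps (31, 30, 31, 31) track the month lengths.
The rule is the 13th of each month.
March 2013: Mar 13 2013.
April 2013: Apr 13 2013.
May 2013: May 13 2013.

May 13 2013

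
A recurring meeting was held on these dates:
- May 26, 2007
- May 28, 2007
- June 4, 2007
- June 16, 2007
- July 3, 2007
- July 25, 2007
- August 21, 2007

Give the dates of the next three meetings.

September 22, 2007; October 29, 2007; December 10, 2007

The spacing grows by 5 each time: 2, 7, 12, 17, 22, 27 days.
Next gap: 32 days. August 21, 2007 + 32 days = September 22, 2007.
Next gap: 37 days. September 22, 2007 + 37 days = October 29, 2007.
Next gap: 42 days. October 29, 2007 + 42 days = December 10, 2007.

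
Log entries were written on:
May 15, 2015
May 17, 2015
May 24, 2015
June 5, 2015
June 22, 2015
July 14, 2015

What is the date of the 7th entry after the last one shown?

May 3, 2016

Gaps: 2, 7, 12, 17, 22 days — each gap is 5 larger than the previous one.
Next gap: 27 days. July 14, 2015 + 27 days = August 10, 2015.
Next gap: 32 days. August 10, 2015 + 32 days = September 11, 2015.
Next gap: 37 days. September 11, 2015 + 37 days = October 18, 2015.
Next gap: 42 days. October 18, 2015 + 42 days = November 29, 2015.
Next gap: 47 days. November 29, 2015 + 47 days = January 15, 2016.
Next gap: 52 days. January 15, 2016 + 52 days = March 7, 2016.
Next gap: 57 days. March 7, 2016 + 57 days = May 3, 2016.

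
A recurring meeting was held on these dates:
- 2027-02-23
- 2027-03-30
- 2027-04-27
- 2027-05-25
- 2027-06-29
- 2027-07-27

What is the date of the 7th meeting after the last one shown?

These are Tuesdays with 35, 28, 28, 35, 28-day gaps.
Each is the final Tuesday of its month — 2027-03-30 is past the 28th, so '4th Tuesday' doesn't fit.
Last Tuesday of August 2027: 2027-08-31.
September 2027 ends with Tuesday 2027-09-28.
October 2027 ends with Tuesday 2027-10-26.
November 2027 ends with Tuesday 2027-11-30.
Last Tuesday of December 2027: 2027-12-28.
January 2028 ends with Tuesday 2028-01-25.
February 2028 ends with Tuesday 2028-02-29.

2028-02-29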